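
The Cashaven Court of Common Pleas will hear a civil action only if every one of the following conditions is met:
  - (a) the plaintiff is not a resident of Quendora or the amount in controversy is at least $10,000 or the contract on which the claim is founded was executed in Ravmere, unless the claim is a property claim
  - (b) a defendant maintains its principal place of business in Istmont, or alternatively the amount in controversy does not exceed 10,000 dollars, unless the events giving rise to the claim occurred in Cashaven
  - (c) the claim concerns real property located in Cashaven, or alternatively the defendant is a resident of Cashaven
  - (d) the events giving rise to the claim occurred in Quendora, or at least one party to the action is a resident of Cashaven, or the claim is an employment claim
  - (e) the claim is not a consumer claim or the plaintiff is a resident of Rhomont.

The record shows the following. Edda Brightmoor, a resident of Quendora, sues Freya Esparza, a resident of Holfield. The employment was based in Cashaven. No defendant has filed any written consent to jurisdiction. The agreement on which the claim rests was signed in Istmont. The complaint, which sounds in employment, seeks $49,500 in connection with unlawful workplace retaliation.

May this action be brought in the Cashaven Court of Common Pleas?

No

The Cashaven Court of Common Pleas:
  (a) The amount in controversy is USD 49,500, which meets the 10,000 dollars floor, so this disjunct is met. Condition met.
  (b) No defendant is a corporation; the amount in controversy is USD 49,500, above the $10,000 ceiling — every alternative fails. The proviso rescues it, though: the operative events occurred in Cashaven. Condition met.
  (c) The claim does not concern real property; the defendant resides in Holfield, not Cashaven — no alternative holds. Not met.
  (d) The claim is an employment claim — that alternative is enough. Met.
  (e) The claim is an employment claim, not a consumer claim, so this disjunct is met. Met.
  → Not every requirement is met — no jurisdiction.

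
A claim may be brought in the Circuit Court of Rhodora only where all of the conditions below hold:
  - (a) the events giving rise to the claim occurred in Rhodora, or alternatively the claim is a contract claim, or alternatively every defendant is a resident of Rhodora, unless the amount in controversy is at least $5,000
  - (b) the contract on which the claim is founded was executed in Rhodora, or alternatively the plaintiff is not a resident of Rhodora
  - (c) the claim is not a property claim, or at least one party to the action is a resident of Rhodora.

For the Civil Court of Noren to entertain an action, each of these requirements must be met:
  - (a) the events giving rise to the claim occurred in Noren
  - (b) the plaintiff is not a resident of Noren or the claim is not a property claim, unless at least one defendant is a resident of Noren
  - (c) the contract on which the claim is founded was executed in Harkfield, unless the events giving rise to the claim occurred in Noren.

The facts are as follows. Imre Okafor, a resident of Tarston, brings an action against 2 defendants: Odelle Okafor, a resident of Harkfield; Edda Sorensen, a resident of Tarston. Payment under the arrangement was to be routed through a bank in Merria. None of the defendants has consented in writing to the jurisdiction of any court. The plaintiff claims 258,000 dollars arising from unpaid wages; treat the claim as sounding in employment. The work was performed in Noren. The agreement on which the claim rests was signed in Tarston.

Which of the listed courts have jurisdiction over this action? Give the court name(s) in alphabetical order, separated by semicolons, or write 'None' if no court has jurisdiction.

the Circuit Court of Rhodora; the Civil Court of Noren

The Circuit Court of Rhodora:
  (a) The operative events occurred in Noren, not Rhodora; the claim is an employment claim, not a contract claim; the defendants reside as follows — Odelle Okafor in Harkfield, Edda Sorensen in Tarston — not all in Rhodora — no alternative holds. However, the amount in controversy is 258,000 dollars, which meets the 5,000 dollars floor, so the 'unless' proviso supplies this condition. Satisfied.
  (b) The plaintiff resides in Tarston, which is not Rhodora, so one alternative holds. Satisfied.
  (c) The claim is an employment claim, not a property claim, so one alternative holds. Satisfied.
  → All conditions met; jurisdiction exists.
The Civil Court of Noren:
  (a) The operative events occurred in Noren. Satisfied.
  (b) The plaintiff resides in Tarston, which is not Noren, so one alternative holds. Condition met.
  (c) The contract was executed in Tarston, not Harkfield. The proviso rescues it, though: the operative events occurred in Noren. Satisfied.
  → All conditions met; jurisdiction exists.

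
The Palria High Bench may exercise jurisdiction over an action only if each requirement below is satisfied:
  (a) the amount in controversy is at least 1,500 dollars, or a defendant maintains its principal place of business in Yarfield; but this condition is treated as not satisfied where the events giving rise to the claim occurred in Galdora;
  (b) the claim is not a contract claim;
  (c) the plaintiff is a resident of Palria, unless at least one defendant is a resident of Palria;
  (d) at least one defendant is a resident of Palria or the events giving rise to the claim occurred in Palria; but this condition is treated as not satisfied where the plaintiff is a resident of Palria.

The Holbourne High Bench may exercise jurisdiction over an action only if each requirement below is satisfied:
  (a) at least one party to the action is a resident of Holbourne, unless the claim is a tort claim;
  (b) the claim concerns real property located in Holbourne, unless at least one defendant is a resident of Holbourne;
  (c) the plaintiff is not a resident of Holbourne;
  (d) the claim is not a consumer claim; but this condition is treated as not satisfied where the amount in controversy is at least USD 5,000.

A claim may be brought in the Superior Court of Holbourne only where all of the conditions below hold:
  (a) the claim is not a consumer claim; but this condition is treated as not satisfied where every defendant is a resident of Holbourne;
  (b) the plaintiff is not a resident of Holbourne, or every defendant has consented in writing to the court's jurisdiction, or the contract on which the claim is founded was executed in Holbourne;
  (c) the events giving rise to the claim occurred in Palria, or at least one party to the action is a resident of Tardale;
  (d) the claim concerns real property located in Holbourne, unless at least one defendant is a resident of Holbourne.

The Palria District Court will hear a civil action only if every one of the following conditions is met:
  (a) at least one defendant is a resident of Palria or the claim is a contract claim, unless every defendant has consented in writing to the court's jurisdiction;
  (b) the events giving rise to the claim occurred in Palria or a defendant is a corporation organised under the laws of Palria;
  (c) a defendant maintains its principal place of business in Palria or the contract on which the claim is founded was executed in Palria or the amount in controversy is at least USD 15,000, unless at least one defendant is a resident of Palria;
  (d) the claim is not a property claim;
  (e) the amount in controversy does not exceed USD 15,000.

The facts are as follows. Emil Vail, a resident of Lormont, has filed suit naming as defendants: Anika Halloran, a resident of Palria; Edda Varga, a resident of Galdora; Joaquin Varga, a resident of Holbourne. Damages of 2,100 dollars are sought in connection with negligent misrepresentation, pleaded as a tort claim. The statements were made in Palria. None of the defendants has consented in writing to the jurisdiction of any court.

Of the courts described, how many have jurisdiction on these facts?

4

The Palria High Bench:
  (a) The amount in controversy is USD 2,100, which meets the USD 1,500 floor, so this disjunct is met. The carve-out does not apply: the operative events occurred in Palria, not Galdora. Satisfied.
  (b) The claim is a tort claim, not a contract claim. Met.
  (c) The plaintiff resides in Lormont, not Palria. The proviso rescues it, though: Anika Halloran resides in Palria. Condition met.
  (d) Anika Halloran resides in Palria, which satisfies one of the alternatives. The carve-out does not apply: the plaintiff resides in Lormont, not Palria. Satisfied.
  → Every requirement is satisfied — jurisdiction.
The Holbourne High Bench:
  (a) Joaquin Varga resides in Holbourne. Satisfied.
  (b) The claim does not concern real property. However, Joaquin Varga resides in Holbourne, so the 'unless' proviso supplies this condition. Met.
  (c) The plaintiff resides in Lormont, which is not Holbourne. Condition met.
  (d) The claim is a tort claim, not a consumer claim. The exception is not triggered, since the amount in controversy is 2,100 dollars, below the 5,000 dollars floor. Satisfied.
  → All conditions met; jurisdiction exists.
The Superior Court of Holbourne:
  (a) The claim is a tort claim, not a consumer claim. And the carve-out is inapplicable — the defendants reside as follows — Anika Halloran in Palria, Edda Varga in Galdora, Joaquin Varga in Holbourne — not all in Holbourne. Met.
  (b) The plaintiff resides in Lormont, which is not Holbourne — that alternative is enough. Condition met.
  (c) The operative events occurred in Palria, so one alternative holds. Satisfied.
  (d) The claim does not concern real property. But Joaquin Varga resides in Holbourne, and the 'unless' clause therefore excuses the requirement. Met.
  → Jurisdiction lies.
The Palria District Court:
  (a) Anika Halloran resides in Palria — that alternative is enough. Satisfied.
  (b) The operative events occurred in Palria — that alternative is enough. Met.
  (c) No defendant is a corporation; no contract (and hence no place of execution) is alleged; the amount in controversy is USD 2,100, below the $15,000 floor — every alternative fails. However, Anika Halloran resides in Palria, so the 'unless' proviso supplies this condition. Satisfied.
  (d) The claim is a tort claim, not a property claim. Met.
  (e) The amount in controversy is 2,100 dollars, within the 15,000 dollars ceiling. Met.
  → All conditions met; jurisdiction exists.
Courts with jurisdiction: the Palria High Bench, the Holbourne High Bench, the Superior Court of Holbourne, the Palria District Court — 4 in total.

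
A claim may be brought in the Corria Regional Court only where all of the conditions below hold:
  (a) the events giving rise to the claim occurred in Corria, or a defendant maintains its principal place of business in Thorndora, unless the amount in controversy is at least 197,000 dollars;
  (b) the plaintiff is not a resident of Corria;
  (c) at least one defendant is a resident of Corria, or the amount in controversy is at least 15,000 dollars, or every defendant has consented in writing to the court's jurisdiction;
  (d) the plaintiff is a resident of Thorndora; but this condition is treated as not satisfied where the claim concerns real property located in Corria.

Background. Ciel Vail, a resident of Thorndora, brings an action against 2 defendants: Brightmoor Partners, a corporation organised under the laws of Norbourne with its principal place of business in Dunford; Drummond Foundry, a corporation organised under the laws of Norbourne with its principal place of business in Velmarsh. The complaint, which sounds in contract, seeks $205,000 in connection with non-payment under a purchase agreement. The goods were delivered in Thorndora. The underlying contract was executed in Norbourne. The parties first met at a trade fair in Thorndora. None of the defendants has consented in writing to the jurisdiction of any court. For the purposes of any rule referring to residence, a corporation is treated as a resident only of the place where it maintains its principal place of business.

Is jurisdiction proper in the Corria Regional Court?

The Corria Regional Court:
  (a) The operative events occurred in Thorndora, not Corria; the corporate defendant(s) have their principal place of business in Dunford, Velmarsh, not Thorndora — none of the alternatives is met. The proviso rescues it, though: the amount in controversy is USD 205,000, which meets the USD 197,000 floor. Satisfied.
  (b) The plaintiff resides in Thorndora, which is not Corria. Met.
  (c) The amount in controversy is 205,000 dollars, which meets the 15,000 dollars floor — that alternative is enough. Satisfied.
  (d) The plaintiff resides in Thorndora. And the carve-out is inapplicable — the claim does not concern real property. Met.
  → Every requirement is satisfied — jurisdiction.

Yes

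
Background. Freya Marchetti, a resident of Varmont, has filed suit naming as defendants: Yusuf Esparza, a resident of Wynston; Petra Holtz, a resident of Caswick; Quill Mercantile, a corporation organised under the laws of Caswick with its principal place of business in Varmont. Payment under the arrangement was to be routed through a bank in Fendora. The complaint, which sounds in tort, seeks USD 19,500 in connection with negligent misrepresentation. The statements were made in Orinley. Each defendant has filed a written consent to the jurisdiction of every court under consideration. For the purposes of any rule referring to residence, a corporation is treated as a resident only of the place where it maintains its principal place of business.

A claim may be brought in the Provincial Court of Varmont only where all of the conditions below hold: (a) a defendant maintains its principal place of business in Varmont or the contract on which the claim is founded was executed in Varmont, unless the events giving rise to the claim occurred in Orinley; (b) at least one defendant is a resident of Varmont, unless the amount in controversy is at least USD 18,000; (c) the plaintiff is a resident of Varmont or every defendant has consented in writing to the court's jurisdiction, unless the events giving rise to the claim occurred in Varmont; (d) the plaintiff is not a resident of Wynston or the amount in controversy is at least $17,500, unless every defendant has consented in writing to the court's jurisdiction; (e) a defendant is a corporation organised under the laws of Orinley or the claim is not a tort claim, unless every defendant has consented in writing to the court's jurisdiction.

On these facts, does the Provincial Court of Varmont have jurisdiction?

The Provincial Court of Varmont:
  (a) Quill Mercantile has its principal place of business in Varmont — that alternative is enough. Met.
  (b) Quill Mercantile resides in Varmont. Satisfied.
  (c) The plaintiff resides in Varmont, so one alternative holds. Condition met.
  (d) The plaintiff resides in Varmont, which is not Wynston — that alternative is enough. Satisfied.
  (e) The corporate defendant(s) are organised in Caswick, not Orinley; the claim is a tort claim — every alternative fails. But every defendant has filed written consent, and the 'unless' clause therefore excuses the requirement. Satisfied.
  → Every requirement is satisfied — jurisdiction.

Yes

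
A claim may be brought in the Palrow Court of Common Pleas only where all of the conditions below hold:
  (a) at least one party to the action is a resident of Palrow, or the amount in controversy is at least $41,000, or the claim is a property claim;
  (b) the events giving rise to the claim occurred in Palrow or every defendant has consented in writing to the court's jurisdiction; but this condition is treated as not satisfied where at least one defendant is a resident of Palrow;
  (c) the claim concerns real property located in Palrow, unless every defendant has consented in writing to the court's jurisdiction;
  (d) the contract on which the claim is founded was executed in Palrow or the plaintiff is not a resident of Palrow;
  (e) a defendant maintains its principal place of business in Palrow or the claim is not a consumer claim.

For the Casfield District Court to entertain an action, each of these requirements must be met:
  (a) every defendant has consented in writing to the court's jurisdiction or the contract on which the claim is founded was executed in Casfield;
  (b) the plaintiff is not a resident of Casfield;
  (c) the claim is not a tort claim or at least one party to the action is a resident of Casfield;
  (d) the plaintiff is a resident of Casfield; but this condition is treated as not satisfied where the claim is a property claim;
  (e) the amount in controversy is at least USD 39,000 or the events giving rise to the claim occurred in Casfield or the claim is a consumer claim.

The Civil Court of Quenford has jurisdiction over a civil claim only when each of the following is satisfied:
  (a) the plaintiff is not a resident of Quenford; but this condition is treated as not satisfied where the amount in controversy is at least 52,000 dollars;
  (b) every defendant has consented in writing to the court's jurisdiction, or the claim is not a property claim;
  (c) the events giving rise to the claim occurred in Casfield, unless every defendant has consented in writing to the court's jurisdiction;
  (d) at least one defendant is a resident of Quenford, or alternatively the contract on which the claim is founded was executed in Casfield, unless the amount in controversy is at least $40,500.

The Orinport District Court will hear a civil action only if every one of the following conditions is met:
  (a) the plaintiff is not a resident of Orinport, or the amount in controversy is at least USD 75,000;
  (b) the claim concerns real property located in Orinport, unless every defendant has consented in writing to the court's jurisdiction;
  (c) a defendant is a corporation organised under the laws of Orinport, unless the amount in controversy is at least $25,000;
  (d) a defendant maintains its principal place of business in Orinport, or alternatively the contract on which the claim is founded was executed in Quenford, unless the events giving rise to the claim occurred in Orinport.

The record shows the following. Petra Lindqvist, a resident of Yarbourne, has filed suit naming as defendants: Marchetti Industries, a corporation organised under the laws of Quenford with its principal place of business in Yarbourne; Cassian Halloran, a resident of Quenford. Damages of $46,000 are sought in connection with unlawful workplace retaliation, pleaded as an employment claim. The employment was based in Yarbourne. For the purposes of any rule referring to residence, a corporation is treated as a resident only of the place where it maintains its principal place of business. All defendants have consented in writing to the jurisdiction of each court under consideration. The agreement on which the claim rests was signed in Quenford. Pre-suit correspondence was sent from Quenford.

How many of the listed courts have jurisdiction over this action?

The Palrow Court of Common Pleas:
  (a) The amount in controversy is 46,000 dollars, which meets the $41,000 floor, so this disjunct is met. Condition met.
  (b) Every defendant has filed written consent, so this disjunct is met. The carve-out does not apply: no defendant resides in Palrow (they reside in Yarbourne, Quenford). Satisfied.
  (c) The claim does not concern real property. The proviso rescues it, though: every defendant has filed written consent. Met.
  (d) The plaintiff resides in Yarbourne, which is not Palrow — that alternative is enough. Satisfied.
  (e) The claim is an employment claim, not a consumer claim, which satisfies one of the alternatives. Condition met.
  → The court has jurisdiction.
The Casfield District Court:
  (a) Every defendant has filed written consent, so this disjunct is met. Satisfied.
  (b) The plaintiff resides in Yarbourne, which is not Casfield. Satisfied.
  (c) The claim is an employment claim, not a tort claim, which satisfies one of the alternatives. Satisfied.
  (d) The plaintiff resides in Yarbourne, not Casfield. Not met.
  (e) The amount in controversy is USD 46,000, which meets the $39,000 floor, so one alternative holds. Met.
  → Not every requirement is met — no jurisdiction.
The Civil Court of Quenford:
  (a) The plaintiff resides in Yarbourne, which is not Quenford. The carve-out does not apply: the amount in controversy is 46,000 dollars, below the $52,000 floor. Condition met.
  (b) Every defendant has filed written consent, so this disjunct is met. Condition met.
  (c) The operative events occurred in Yarbourne, not Casfield. The proviso rescues it, though: every defendant has filed written consent. Met.
  (d) Cassian Halloran resides in Quenford, which satisfies one of the alternatives. Condition met.
  → The court has jurisdiction.
The Orinport District Court:
  (a) The plaintiff resides in Yarbourne, which is not Orinport, which satisfies one of the alternatives. Met.
  (b) The claim does not concern real property. But every defendant has filed written consent, and the 'unless' clause therefore excuses the requirement. Satisfied.
  (c) The corporate defendant(s) are organised in Quenford, not Orinport. But the amount in controversy is $46,000, which meets the $25,000 floor, and the 'unless' clause therefore excuses the requirement. Condition met.
  (d) The contract was executed in Quenford, so one alternative holds. Satisfied.
  → Every requirement is satisfied — jurisdiction.
Courts with jurisdiction: the Palrow Court of Common Pleas, the Civil Court of Quenford, the Orinport District Court — 3 in total.

3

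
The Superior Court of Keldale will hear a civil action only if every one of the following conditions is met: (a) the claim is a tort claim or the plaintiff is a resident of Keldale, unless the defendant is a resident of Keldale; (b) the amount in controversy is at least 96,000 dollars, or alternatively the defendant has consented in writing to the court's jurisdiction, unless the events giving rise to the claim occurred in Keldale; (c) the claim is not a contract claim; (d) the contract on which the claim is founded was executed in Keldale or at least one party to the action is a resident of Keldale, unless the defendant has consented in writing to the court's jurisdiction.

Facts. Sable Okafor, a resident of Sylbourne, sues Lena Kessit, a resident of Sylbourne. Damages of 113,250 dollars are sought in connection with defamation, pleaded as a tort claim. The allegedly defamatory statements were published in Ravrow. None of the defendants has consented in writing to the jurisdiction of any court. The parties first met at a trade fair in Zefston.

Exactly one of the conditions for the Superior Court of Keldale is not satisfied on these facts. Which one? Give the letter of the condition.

The Superior Court of Keldale:
  (a) The claim is a tort claim — that alternative is enough. Satisfied.
  (b) The amount in controversy is USD 113,250, which meets the 96,000 dollars floor, which satisfies one of the alternatives. Satisfied.
  (c) The claim is a tort claim, not a contract claim. Satisfied.
  (d) No contract (and hence no place of execution) is alleged; no party resides in Keldale — every alternative fails. Nor does the 'unless' clause help: no such written consent has been filed. Not satisfied.
Only condition (d) fails.

(d)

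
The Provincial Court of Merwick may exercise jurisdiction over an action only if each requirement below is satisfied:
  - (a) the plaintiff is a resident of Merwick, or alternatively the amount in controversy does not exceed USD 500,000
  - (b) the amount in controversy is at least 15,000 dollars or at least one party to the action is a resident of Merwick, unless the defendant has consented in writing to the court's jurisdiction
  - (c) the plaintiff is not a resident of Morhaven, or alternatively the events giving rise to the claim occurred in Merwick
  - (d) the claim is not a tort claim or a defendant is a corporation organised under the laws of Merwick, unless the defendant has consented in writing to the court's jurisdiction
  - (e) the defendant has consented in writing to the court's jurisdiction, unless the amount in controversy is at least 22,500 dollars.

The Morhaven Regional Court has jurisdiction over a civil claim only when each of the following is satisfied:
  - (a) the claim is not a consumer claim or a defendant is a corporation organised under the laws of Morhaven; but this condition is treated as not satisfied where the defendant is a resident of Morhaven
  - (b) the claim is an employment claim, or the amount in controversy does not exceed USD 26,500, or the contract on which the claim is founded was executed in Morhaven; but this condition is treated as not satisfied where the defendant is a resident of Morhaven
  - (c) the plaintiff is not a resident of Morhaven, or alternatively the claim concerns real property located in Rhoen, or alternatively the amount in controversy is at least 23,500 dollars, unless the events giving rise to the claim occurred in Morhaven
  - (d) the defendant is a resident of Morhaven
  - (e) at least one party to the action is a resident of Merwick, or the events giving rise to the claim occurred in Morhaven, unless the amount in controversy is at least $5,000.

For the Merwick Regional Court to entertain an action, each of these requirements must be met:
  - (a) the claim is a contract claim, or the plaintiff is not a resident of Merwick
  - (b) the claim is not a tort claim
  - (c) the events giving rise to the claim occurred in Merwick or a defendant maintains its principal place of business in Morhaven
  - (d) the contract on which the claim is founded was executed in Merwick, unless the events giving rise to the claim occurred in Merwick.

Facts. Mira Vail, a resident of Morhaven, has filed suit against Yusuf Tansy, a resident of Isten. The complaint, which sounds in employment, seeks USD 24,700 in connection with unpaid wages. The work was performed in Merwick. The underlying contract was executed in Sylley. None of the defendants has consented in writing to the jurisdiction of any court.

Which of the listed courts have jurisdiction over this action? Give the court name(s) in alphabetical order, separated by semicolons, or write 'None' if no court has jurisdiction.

the Merwick Regional Court; the Provincial Court of Merwick

The Provincial Court of Merwick:
  (a) The amount in controversy is $24,700, within the USD 500,000 ceiling, so this disjunct is met. Condition met.
  (b) The amount in controversy is 24,700 dollars, which meets the 15,000 dollars floor, so one alternative holds. Satisfied.
  (c) The operative events occurred in Merwick, so this disjunct is met. Satisfied.
  (d) The claim is an employment claim, not a tort claim, so one alternative holds. Satisfied.
  (e) No such written consent has been filed. The proviso rescues it, though: the amount in controversy is USD 24,700, which meets the 22,500 dollars floor. Condition met.
  → Jurisdiction lies.
The Morhaven Regional Court:
  (a) The claim is an employment claim, not a consumer claim, so this disjunct is met. The carve-out does not apply: the defendant resides in Isten, not Morhaven. Satisfied.
  (b) The claim is an employment claim, so one alternative holds. The exception is not triggered, since the defendant resides in Isten, not Morhaven. Satisfied.
  (c) The amount in controversy is 24,700 dollars, which meets the USD 23,500 floor — that alternative is enough. Satisfied.
  (d) The defendant resides in Isten, not Morhaven. Not satisfied.
  (e) No party resides in Merwick; the operative events occurred in Merwick, not Morhaven — every alternative fails. The proviso rescues it, though: the amount in controversy is $24,700, which meets the 5,000 dollars floor. Condition met.
  → Not every requirement is met — no jurisdiction.
The Merwick Regional Court:
  (a) The plaintiff resides in Morhaven, which is not Merwick — that alternative is enough. Satisfied.
  (b) The claim is an employment claim, not a tort claim. Condition met.
  (c) The operative events occurred in Merwick, which satisfies one of the alternatives. Satisfied.
  (d) The contract was executed in Sylley, not Merwick. The proviso rescues it, though: the operative events occurred in Merwick. Satisfied.
  → All conditions met; jurisdiction exists.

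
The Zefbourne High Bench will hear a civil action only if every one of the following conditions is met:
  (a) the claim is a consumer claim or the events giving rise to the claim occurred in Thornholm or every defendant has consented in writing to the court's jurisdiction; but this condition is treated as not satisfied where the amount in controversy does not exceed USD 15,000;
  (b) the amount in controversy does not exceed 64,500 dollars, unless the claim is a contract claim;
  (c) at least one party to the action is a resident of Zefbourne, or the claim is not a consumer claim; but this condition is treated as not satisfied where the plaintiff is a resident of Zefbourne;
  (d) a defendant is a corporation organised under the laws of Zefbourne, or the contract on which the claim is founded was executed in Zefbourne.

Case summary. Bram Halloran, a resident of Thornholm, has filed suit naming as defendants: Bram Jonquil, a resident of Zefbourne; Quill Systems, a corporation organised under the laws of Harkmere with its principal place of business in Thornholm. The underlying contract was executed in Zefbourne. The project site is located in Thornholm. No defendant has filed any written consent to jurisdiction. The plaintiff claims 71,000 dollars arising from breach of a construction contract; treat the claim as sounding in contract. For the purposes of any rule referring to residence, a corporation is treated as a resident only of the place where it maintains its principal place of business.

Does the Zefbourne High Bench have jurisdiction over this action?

Yes

The Zefbourne High Bench:
  (a) The operative events occurred in Thornholm, which satisfies one of the alternatives. And the carve-out is inapplicable — the amount in controversy is USD 71,000, above the 15,000 dollars ceiling. Satisfied.
  (b) The amount in controversy is USD 71,000, above the 64,500 dollars ceiling. But the claim is a contract claim, and the 'unless' clause therefore excuses the requirement. Condition met.
  (c) Bram Jonquil resides in Zefbourne, so one alternative holds. The exception is not triggered, since the plaintiff resides in Thornholm, not Zefbourne. Met.
  (d) The contract was executed in Zefbourne, so one alternative holds. Condition met.
  → Jurisdiction lies.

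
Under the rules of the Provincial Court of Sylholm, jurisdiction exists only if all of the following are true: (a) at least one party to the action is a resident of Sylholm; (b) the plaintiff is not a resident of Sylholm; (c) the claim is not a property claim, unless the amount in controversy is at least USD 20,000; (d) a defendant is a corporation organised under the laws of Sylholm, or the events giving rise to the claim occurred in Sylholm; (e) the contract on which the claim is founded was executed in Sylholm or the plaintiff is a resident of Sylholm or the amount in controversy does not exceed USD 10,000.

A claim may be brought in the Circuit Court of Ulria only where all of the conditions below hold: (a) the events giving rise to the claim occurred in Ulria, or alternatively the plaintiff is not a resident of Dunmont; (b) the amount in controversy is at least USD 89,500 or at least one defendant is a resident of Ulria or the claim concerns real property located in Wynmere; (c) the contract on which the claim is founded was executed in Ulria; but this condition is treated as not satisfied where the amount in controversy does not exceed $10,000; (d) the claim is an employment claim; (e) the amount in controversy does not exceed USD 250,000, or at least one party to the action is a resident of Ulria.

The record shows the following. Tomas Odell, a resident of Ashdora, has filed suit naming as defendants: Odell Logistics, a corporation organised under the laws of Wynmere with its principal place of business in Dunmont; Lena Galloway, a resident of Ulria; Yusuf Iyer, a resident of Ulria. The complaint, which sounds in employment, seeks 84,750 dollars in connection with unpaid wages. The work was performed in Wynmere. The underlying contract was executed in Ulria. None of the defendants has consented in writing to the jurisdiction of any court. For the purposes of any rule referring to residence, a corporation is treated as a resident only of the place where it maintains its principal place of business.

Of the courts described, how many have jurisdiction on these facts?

The Provincial Court of Sylholm:
  (a) No party resides in Sylholm. Not met.
  (b) The plaintiff resides in Ashdora, which is not Sylholm. Condition met.
  (c) The claim is an employment claim, not a property claim. Satisfied.
  (d) The corporate defendant(s) are organised in Wynmere, not Sylholm; the operative events occurred in Wynmere, not Sylholm — no alternative holds. Condition not met.
  (e) The contract was executed in Ulria, not Sylholm; the plaintiff resides in Ashdora, not Sylholm; the amount in controversy is $84,750, above the 10,000 dollars ceiling — none of the alternatives is met. Not met.
  → At least one condition fails; no jurisdiction.
The Circuit Court of Ulria:
  (a) The plaintiff resides in Ashdora, which is not Dunmont — that alternative is enough. Condition met.
  (b) Lena Galloway resides in Ulria, so one alternative holds. Satisfied.
  (c) The contract was executed in Ulria. And the carve-out is inapplicable — the amount in controversy is $84,750, above the USD 10,000 ceiling. Satisfied.
  (d) The claim is an employment claim. Condition met.
  (e) The amount in controversy is 84,750 dollars, within the USD 250,000 ceiling — that alternative is enough. Condition met.
  → Jurisdiction lies.
Courts with jurisdiction: the Circuit Court of Ulria — 1 in total.

1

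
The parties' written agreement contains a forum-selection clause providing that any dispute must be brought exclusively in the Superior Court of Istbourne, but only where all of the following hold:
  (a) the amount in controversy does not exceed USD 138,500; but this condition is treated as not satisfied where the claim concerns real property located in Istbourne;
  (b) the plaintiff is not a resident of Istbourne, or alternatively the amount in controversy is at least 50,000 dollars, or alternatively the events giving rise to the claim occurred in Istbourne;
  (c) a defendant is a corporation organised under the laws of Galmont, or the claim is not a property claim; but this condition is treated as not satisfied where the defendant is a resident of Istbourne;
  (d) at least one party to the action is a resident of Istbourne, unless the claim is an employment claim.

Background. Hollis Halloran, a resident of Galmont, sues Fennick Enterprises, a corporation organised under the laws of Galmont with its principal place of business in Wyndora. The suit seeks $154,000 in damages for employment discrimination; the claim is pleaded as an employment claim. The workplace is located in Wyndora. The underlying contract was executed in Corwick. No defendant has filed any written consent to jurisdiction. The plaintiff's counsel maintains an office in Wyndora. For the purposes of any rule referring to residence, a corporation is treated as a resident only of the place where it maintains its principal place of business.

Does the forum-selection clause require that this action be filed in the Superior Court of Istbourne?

The Superior Court of Istbourne:
  (a) The amount in controversy is 154,000 dollars, above the 138,500 dollars ceiling. Condition not met.
  (b) The plaintiff resides in Galmont, which is not Istbourne, so one alternative holds. Condition met.
  (c) Fennick Enterprises is organised under the laws of Galmont, so one alternative holds. And the carve-out is inapplicable — the defendant resides in Wyndora, not Istbourne. Satisfied.
  (d) No party resides in Istbourne. The proviso rescues it, though: the claim is an employment claim. Met.
  → The clause does not apply.

No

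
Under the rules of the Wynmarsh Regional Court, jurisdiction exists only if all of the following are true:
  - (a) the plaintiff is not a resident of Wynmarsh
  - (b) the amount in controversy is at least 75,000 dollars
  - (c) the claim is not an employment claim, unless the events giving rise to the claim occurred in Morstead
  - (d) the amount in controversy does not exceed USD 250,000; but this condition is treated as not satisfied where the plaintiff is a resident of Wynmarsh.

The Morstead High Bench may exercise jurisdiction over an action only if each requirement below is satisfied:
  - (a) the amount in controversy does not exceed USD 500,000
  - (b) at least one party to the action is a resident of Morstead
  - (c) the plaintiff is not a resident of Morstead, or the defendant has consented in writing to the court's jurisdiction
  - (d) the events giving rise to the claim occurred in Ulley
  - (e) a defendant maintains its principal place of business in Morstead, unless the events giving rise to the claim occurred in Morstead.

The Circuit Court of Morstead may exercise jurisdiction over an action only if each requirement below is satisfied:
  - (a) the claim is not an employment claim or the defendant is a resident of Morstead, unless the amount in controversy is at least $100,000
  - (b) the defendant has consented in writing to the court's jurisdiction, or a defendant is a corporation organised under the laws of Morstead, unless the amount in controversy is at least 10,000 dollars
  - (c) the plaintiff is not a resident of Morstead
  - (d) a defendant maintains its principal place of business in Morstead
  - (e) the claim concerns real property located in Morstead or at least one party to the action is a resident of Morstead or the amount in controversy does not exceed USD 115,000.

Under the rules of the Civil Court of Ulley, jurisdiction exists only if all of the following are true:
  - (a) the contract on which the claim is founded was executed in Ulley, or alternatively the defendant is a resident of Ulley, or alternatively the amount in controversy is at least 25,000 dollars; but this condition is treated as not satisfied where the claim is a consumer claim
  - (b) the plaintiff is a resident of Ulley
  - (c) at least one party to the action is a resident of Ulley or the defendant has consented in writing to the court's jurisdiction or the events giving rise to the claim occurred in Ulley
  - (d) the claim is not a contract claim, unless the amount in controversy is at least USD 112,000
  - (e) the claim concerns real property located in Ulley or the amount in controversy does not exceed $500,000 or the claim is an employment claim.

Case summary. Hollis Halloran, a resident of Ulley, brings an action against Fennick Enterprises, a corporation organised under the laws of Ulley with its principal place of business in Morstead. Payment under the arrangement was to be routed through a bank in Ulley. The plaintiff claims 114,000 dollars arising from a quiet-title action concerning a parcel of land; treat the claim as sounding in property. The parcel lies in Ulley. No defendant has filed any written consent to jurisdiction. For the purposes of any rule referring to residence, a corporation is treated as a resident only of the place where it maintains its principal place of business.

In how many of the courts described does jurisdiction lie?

The Wynmarsh Regional Court:
  (a) The plaintiff resides in Ulley, which is not Wynmarsh. Met.
  (b) The amount in controversy is USD 114,000, which meets the 75,000 dollars floor. Satisfied.
  (c) The claim is a property claim, not an employment claim. Met.
  (d) The amount in controversy is 114,000 dollars, within the 250,000 dollars ceiling. And the carve-out is inapplicable — the plaintiff resides in Ulley, not Wynmarsh. Satisfied.
  → Jurisdiction lies.
The Morstead High Bench:
  (a) The amount in controversy is 114,000 dollars, within the 500,000 dollars ceiling. Condition met.
  (b) Fennick Enterprises resides in Morstead. Condition met.
  (c) The plaintiff resides in Ulley, which is not Morstead — that alternative is enough. Satisfied.
  (d) The operative events occurred in Ulley. Condition met.
  (e) Fennick Enterprises has its principal place of business in Morstead. Met.
  → All conditions met; jurisdiction exists.
The Circuit Court of Morstead:
  (a) The claim is a property claim, not an employment claim — that alternative is enough. Met.
  (b) No such written consent has been filed; the corporate defendant(s) are organised in Ulley, not Morstead — none of the alternatives is met. But the amount in controversy is USD 114,000, which meets the 10,000 dollars floor, and the 'unless' clause therefore excuses the requirement. Satisfied.
  (c) The plaintiff resides in Ulley, which is not Morstead. Met.
  (d) Fennick Enterprises has its principal place of business in Morstead. Satisfied.
  (e) Fennick Enterprises resides in Morstead, which satisfies one of the alternatives. Met.
  → Every requirement is satisfied — jurisdiction.
The Civil Court of Ulley:
  (a) The amount in controversy is 114,000 dollars, which meets the 25,000 dollars floor, so one alternative holds. The exception is not triggered, since the claim is a property claim, not a consumer claim. Condition met.
  (b) The plaintiff resides in Ulley. Met.
  (c) Hollis Halloran resides in Ulley, which satisfies one of the alternatives. Condition met.
  (d) The claim is a property claim, not a contract claim. Condition met.
  (e) The property lies in Ulley, which satisfies one of the alternatives. Satisfied.
  → All conditions met; jurisdiction exists.
Courts with jurisdiction: the Wynmarsh Regional Court, the Morstead High Bench, the Circuit Court of Morstead, the Civil Court of Ulley — 4 in total.

4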